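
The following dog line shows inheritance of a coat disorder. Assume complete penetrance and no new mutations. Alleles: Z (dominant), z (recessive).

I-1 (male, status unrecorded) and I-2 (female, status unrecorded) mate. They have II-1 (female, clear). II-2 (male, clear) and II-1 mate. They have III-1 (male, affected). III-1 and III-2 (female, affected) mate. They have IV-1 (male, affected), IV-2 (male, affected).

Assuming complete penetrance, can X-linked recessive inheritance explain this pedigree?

A consistent assignment under X-linked recessive exists: I-1 X^Z Y, I-2 X^Z X^z, II-1 X^Z X^z, II-2 X^Z Y, III-1 X^z Y, III-2 X^z X^z, IV-1 X^z Y, IV-2 X^z Y.
In this assignment every recorded phenotype matches its genotype and every non-founder's genotype is obtainable from its parents' genotypes, so the pedigree is consistent.

Yes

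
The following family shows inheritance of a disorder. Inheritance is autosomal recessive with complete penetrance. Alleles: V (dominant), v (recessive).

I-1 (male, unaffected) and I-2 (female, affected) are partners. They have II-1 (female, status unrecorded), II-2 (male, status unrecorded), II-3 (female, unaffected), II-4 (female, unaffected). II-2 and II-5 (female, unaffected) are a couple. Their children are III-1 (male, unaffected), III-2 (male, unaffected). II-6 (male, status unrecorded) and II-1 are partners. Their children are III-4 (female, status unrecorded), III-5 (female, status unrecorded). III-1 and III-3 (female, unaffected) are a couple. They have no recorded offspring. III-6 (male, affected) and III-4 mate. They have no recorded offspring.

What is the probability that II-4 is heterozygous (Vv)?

II-4 is unaffected so carries V and received v from I-2 (vv), so II-4 is Vv, giving P(Vv) = 1.

1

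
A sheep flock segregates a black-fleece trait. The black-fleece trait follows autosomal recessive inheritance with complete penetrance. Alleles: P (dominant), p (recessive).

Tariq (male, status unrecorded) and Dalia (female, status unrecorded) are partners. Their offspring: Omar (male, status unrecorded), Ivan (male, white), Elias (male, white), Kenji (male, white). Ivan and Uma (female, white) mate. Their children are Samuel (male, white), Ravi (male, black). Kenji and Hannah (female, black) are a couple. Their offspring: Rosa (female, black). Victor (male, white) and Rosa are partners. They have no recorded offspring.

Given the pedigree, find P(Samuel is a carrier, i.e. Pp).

Ivan is white so carries P and passed p to Ravi (pp), so Ivan is Pp.
Uma is white so carries P and passed p to Ravi (pp), so Uma is Pp.
Their cross gives offspring ratios 1/4 PP : 1/2 Pp : 1/4 pp. Conditioning on Samuel being white, P(Pp) = 1/2 / 3/4 = 2/3.

2/3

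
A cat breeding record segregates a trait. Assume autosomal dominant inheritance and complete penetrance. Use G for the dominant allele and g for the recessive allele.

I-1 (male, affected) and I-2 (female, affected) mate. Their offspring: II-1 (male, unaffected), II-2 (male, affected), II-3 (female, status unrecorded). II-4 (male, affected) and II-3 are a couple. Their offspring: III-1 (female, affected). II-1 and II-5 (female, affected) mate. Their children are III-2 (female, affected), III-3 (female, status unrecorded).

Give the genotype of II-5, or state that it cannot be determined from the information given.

cannot be determined

II-5's phenotype allows GG or Gg, and no parent or child forces a single allele at both positions; consistent genotype assignments exist with II-5 as GG or Gg.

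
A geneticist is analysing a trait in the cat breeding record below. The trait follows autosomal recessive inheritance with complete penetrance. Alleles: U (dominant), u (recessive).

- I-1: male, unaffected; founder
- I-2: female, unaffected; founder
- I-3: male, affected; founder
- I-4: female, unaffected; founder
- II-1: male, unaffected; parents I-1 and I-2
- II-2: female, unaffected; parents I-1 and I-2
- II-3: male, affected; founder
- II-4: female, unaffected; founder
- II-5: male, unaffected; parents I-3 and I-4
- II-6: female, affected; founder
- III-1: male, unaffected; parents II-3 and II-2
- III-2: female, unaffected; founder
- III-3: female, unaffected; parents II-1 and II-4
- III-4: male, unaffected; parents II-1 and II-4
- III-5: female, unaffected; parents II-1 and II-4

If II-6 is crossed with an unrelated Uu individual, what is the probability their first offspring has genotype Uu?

1/2

II-6 is affected, so II-6 is uu.
The cross gives 1/2 Uu : 1/2 uu, so P(offspring has genotype Uu) = 1/2.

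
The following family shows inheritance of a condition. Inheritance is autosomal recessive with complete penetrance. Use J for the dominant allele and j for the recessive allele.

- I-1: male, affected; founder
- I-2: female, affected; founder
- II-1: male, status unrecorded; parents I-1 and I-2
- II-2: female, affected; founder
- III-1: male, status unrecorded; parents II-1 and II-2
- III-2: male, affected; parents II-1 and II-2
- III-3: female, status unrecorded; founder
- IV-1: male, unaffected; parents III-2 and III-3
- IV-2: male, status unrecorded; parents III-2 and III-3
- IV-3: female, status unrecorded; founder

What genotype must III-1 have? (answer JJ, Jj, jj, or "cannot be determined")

From phenotype alone, III-1 is JJ or Jj or jj.
III-1 received j from II-1 (jj) and received j from II-2 (jj), so III-1 is jj.

jj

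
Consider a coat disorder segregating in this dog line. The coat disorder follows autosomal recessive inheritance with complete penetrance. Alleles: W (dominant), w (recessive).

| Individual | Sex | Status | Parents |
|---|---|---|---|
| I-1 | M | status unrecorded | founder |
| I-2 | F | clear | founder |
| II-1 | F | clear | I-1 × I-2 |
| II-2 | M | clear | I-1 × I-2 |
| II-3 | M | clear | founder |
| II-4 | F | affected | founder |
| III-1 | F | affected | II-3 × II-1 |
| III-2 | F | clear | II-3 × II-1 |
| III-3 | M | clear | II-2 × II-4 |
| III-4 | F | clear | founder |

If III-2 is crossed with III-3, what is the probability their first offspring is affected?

1/6

II-3 is clear so carries W and passed w to III-1 (ww), so II-3 is Ww.
II-1 is clear so carries W and passed w to III-1 (ww), so II-1 is Ww.
III-2 is a clear offspring of II-3 (Ww) × II-1 (Ww), whose cross gives 1/4 WW : 1/2 Ww : 1/4 ww; conditioning on being clear, III-2 is WW with probability 1/3, Ww with probability 2/3.
III-3 is clear so carries W and received w from II-4 (ww), so III-3 is Ww.
Summing over parental genotype combinations, P(offspring is affected) = 2/3·1/4 = 1/6.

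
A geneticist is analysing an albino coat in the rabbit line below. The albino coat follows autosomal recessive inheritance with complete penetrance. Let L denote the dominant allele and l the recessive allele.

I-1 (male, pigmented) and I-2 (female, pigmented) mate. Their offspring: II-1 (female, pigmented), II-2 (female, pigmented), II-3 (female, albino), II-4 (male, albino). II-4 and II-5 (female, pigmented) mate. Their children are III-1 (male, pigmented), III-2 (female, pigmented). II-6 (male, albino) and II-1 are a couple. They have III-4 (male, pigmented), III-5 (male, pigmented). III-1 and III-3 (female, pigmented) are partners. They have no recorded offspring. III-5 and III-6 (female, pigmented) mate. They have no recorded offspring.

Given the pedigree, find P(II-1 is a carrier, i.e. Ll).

I-1 is pigmented so carries L and passed l to II-3 (ll), so I-1 is Ll.
I-2 is pigmented so carries L and passed l to II-3 (ll), so I-2 is Ll.
Their cross gives offspring ratios 1/4 LL : 1/2 Ll : 1/4 ll. Conditioning on II-1 being pigmented, P(Ll) = 1/2 / 3/4 = 2/3 before taking II-1's own offspring into account.
II-6 is albino, so II-6 is ll.
Now use II-1's offspring. Probability of each recorded status — pigmented son III-4: 1/2 if II-1 is Ll, 1 if LL; pigmented son III-5: 1/2 if II-1 is Ll, 1 if LL.
Bayes: P(Ll) = 2/3·1/4 / (2/3·1/4 + 1/3·1) = 1/3.

1/3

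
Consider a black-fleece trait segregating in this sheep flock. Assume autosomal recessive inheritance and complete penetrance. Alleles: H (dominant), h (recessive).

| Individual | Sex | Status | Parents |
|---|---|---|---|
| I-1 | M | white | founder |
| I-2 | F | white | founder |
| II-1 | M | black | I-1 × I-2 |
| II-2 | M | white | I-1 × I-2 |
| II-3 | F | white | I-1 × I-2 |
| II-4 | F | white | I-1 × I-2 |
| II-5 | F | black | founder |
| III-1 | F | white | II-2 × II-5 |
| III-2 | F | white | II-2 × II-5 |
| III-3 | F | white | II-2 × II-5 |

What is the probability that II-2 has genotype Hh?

1/5

I-1 is white so carries H and passed h to II-1 (hh), so I-1 is Hh.
I-2 is white so carries H and passed h to II-1 (hh), so I-2 is Hh.
Their cross gives offspring ratios 1/4 HH : 1/2 Hh : 1/4 hh. Conditioning on II-2 being white, P(Hh) = 1/2 / 3/4 = 2/3 before taking II-2's own offspring into account.
II-5 is black, so II-5 is hh.
Now use II-2's offspring. Probability of each recorded status — white daughter III-1: 1/2 if II-2 is Hh, 1 if HH; white daughter III-2: 1/2 if II-2 is Hh, 1 if HH; white daughter III-3: 1/2 if II-2 is Hh, 1 if HH.
Bayes: P(Hh) = 2/3·1/8 / (2/3·1/8 + 1/3·1) = 1/5.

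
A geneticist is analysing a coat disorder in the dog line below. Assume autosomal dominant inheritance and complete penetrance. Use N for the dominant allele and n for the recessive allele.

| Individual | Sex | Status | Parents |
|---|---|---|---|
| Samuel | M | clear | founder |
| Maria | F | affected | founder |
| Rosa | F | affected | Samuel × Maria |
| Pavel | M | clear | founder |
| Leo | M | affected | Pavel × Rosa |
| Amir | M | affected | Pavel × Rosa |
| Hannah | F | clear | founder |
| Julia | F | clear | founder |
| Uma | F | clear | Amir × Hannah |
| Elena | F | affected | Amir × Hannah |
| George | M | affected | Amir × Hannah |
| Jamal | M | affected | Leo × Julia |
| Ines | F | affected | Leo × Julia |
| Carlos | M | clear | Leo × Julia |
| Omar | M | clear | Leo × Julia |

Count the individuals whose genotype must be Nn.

Obligate heterozygotes: Rosa is affected so carries N and received n from Samuel (nn), so Rosa is Nn; Leo is affected so carries N and received n from Pavel (nn), so Leo is Nn; Amir is affected so carries N and received n from Pavel (nn), so Amir is Nn; Elena is affected so carries N and received n from Hannah (nn), so Elena is Nn; George is affected so carries N and received n from Hannah (nn), so George is Nn; Jamal is affected so carries N and received n from Julia (nn), so Jamal is Nn; Ines is affected so carries N and received n from Julia (nn), so Ines is Nn.
Every other individual is either homozygous by phenotype or has at least one consistent homozygous assignment, so the count is 7.

7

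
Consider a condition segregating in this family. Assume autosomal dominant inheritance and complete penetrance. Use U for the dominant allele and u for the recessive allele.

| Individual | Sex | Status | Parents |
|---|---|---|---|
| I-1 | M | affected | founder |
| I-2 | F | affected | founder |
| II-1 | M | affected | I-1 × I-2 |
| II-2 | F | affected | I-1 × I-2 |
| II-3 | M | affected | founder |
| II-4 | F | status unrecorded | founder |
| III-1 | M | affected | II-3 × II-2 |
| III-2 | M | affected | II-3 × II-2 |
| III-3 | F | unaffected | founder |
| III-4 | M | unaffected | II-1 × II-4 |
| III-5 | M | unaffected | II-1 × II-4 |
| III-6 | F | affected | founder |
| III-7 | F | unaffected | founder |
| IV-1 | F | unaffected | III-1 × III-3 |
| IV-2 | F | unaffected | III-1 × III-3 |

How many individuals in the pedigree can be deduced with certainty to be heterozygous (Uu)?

Obligate heterozygotes: II-1 is affected so carries U and passed u to III-4 (uu), so II-1 is Uu; III-1 is affected so carries U and passed u to IV-1 (uu), so III-1 is Uu.
Every other individual is either homozygous by phenotype or has at least one consistent homozygous assignment, so the count is 2.

2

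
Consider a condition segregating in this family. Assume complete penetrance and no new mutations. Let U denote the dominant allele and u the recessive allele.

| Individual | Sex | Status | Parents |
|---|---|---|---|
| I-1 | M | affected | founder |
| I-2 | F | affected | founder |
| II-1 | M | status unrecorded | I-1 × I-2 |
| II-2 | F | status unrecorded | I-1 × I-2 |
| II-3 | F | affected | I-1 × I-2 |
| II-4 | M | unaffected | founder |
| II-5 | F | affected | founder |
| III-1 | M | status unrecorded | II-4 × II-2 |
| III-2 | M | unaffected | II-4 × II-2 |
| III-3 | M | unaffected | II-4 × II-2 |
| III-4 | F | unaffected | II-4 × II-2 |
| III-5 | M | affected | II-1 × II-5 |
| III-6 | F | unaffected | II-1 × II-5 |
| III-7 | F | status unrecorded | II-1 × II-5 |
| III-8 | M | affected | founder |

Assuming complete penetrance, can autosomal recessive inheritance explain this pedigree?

No

No assignment of genotypes under autosomal recessive satisfies every parent–offspring relationship, so the pedigree is inconsistent.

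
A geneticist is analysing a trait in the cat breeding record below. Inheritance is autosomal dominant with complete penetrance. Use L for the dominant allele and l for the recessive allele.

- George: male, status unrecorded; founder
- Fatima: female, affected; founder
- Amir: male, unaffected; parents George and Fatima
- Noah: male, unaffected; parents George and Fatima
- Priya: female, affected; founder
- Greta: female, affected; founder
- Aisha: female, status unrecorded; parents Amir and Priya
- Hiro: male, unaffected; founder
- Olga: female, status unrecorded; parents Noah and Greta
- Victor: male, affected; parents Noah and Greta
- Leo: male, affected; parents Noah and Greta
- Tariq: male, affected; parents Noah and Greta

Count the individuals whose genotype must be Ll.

Obligate heterozygotes: Fatima is affected so carries L and passed l to Amir (ll), so Fatima is Ll; Victor is affected so carries L and received l from Noah (ll), so Victor is Ll; Leo is affected so carries L and received l from Noah (ll), so Leo is Ll; Tariq is affected so carries L and received l from Noah (ll), so Tariq is Ll.
Every other individual is either homozygous by phenotype or has at least one consistent homozygous assignment, so the count is 4.

4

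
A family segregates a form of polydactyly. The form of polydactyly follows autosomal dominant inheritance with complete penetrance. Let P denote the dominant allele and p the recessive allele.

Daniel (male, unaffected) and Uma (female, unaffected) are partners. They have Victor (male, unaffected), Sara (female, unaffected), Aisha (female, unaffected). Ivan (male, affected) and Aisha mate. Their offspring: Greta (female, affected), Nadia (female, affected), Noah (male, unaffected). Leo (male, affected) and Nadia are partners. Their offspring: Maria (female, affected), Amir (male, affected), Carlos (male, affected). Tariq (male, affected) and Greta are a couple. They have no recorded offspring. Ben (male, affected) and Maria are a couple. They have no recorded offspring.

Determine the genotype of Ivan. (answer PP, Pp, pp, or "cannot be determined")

From phenotype alone, Ivan is PP or Pp.
Ivan is affected so carries P and passed p to Noah (pp), so Ivan is Pp.

Pp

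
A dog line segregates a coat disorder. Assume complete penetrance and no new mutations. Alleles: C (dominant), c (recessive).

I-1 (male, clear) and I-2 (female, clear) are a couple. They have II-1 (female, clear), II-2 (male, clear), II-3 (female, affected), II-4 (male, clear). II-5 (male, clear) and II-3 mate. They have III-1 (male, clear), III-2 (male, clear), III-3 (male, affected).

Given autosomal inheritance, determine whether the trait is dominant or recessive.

I-1 and I-2 are both clear yet have an affected child II-3. Under dominance, an affected child requires at least one affected parent, so the trait cannot be dominant.

recessive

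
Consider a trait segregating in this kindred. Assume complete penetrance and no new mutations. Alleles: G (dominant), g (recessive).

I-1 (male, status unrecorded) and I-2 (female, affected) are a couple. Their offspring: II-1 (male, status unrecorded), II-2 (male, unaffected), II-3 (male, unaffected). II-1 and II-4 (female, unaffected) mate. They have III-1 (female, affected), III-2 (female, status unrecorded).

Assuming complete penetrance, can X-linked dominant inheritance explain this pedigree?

A consistent assignment under X-linked dominant exists: I-1 X^G Y, I-2 X^G X^g, II-1 X^G Y, II-2 X^g Y, II-3 X^g Y, II-4 X^g X^g, III-1 X^G X^g, III-2 X^G X^g.
In this assignment every recorded phenotype matches its genotype and every non-founder's genotype is obtainable from its parents' genotypes, so the pedigree is consistent.

Yes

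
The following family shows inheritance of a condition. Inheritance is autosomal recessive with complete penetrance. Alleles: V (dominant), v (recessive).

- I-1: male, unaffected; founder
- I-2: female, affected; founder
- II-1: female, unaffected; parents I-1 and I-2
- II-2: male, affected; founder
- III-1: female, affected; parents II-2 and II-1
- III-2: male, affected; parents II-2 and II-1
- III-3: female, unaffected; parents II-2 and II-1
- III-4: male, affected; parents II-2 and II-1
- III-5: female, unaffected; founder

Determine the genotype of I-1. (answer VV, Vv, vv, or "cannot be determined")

I-1's phenotype allows VV or Vv, and no parent or child forces a single allele at both positions; consistent genotype assignments exist with I-1 as VV or Vv.

cannot be determined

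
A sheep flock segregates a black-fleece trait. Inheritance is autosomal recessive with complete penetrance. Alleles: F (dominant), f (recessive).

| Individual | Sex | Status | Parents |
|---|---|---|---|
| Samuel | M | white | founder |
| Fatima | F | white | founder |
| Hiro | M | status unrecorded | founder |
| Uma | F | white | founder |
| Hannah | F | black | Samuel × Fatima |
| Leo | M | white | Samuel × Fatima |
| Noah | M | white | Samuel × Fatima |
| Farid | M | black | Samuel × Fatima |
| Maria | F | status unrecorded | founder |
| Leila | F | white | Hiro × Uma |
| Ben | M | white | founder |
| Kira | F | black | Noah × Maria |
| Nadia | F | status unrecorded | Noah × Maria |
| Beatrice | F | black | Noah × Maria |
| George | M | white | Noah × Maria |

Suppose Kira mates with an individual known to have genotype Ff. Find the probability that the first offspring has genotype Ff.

1/2

Kira is black, so Kira is ff.
The cross gives 1/2 Ff : 1/2 ff, so P(offspring has genotype Ff) = 1/2.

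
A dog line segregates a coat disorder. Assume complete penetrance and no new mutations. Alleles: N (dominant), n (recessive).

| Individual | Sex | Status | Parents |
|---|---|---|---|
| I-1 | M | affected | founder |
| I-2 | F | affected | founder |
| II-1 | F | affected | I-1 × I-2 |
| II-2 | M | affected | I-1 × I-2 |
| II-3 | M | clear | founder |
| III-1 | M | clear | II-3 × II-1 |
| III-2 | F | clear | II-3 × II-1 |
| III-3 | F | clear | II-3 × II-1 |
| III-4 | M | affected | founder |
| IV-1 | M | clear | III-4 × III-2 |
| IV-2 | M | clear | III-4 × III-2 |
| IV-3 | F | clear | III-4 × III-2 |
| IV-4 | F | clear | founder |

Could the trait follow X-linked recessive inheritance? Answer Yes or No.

Under X-linked recessive, III-1 (clear, male) cannot arise from II-3 (clear) × II-1 (affected).

No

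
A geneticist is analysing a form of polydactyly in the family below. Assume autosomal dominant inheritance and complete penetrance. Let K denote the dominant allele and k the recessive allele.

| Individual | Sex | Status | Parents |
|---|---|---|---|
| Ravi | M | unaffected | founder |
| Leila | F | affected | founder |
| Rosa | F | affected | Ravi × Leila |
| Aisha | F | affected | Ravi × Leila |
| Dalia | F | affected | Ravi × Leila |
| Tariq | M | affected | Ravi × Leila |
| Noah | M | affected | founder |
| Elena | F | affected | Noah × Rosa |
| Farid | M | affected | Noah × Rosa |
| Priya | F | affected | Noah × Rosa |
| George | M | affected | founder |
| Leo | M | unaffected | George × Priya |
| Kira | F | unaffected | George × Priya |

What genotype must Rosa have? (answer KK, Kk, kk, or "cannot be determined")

From phenotype alone, Rosa is KK or Kk.
Rosa is affected so carries K and received k from Ravi (kk), so Rosa is Kk.

Kk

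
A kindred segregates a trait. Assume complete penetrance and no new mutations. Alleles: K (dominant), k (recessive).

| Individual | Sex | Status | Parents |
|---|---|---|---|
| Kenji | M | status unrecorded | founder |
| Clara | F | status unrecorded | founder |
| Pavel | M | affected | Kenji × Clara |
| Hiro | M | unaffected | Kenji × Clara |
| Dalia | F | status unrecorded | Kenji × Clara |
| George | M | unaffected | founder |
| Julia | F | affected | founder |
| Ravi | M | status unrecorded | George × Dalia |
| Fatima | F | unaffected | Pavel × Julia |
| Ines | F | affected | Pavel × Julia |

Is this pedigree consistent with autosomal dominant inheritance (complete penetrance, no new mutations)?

A consistent assignment under autosomal dominant exists: Kenji Kk, Clara Kk, Pavel Kk, Hiro kk, Dalia KK, George kk, Julia Kk, Ravi Kk, Fatima kk, Ines KK.
In this assignment every recorded phenotype matches its genotype and every non-founder's genotype is obtainable from its parents' genotypes, so the pedigree is consistent.

Yes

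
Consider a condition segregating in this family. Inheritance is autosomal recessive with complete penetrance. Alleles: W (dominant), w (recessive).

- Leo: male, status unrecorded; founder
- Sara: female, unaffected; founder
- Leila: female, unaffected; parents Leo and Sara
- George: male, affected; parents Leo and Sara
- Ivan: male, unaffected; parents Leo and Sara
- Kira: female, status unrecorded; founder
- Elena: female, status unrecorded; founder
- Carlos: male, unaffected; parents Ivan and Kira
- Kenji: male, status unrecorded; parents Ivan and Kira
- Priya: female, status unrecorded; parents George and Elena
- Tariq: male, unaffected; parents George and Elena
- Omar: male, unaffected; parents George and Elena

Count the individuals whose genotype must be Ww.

Obligate heterozygotes: Sara is unaffected so carries W and passed w to George (ww), so Sara is Ww; Tariq is unaffected so carries W and received w from George (ww), so Tariq is Ww; Omar is unaffected so carries W and received w from George (ww), so Omar is Ww.
Every other individual is either homozygous by phenotype or has at least one consistent homozygous assignment, so the count is 3.

3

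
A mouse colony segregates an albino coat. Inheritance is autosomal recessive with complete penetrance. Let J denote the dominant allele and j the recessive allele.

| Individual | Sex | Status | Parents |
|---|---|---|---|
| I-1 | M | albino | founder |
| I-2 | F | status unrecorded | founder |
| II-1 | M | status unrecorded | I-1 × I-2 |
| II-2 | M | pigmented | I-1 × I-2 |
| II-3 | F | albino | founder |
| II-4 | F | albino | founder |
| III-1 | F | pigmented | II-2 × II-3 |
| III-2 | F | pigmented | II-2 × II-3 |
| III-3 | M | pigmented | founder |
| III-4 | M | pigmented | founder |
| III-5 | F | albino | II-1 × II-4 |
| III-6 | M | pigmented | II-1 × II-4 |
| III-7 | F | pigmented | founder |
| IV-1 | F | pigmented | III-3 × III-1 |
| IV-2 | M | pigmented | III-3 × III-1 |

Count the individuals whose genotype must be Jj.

5

Obligate heterozygotes: II-1 passed J to III-6 (Jj, whose j came from II-4) and received j from I-1 (jj), so II-1 is Jj; II-2 is pigmented so carries J and received j from I-1 (jj), so II-2 is Jj; III-1 is pigmented so carries J and received j from II-3 (jj), so III-1 is Jj; III-2 is pigmented so carries J and received j from II-3 (jj), so III-2 is Jj; III-6 is pigmented so carries J and received j from II-4 (jj), so III-6 is Jj.
Every other individual is either homozygous by phenotype or has at least one consistent homozygous assignment, so the count is 5.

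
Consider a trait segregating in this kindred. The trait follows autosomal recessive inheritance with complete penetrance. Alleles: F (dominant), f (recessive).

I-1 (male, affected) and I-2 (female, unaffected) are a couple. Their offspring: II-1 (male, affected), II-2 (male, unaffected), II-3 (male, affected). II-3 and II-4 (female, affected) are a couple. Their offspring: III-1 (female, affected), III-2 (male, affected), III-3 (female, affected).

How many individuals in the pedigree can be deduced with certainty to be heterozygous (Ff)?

2

Obligate heterozygotes: I-2 is unaffected so carries F and passed f to II-1 (ff), so I-2 is Ff; II-2 is unaffected so carries F and received f from I-1 (ff), so II-2 is Ff.
Every other individual is either homozygous by phenotype or has at least one consistent homozygous assignment, so the count is 2.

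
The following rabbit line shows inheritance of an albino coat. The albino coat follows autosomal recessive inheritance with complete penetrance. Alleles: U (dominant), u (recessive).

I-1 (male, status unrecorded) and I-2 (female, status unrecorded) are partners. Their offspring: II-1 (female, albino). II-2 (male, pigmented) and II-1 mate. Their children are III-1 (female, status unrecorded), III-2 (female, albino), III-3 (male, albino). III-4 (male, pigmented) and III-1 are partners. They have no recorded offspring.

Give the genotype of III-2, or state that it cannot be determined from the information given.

III-2 is albino, so III-2 is uu.

uu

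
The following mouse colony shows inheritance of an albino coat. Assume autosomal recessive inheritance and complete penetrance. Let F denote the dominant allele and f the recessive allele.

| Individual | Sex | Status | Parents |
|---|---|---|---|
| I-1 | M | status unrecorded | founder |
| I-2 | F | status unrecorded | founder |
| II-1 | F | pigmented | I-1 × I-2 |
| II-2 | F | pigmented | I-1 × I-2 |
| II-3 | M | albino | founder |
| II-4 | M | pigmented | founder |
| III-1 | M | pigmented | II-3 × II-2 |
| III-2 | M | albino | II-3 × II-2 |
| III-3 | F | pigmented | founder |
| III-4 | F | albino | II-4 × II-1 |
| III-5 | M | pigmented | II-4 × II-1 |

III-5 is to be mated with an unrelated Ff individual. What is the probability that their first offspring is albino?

1/6

II-4 is pigmented so carries F and passed f to III-4 (ff), so II-4 is Ff.
II-1 is pigmented so carries F and passed f to III-4 (ff), so II-1 is Ff.
III-5 is a pigmented offspring of II-4 (Ff) × II-1 (Ff), whose cross gives 1/4 FF : 1/2 Ff : 1/4 ff; conditioning on being pigmented, III-5 is FF with probability 1/3, Ff with probability 2/3.
Summing over parental genotype combinations, P(offspring is albino) = 2/3·1/4 = 1/6.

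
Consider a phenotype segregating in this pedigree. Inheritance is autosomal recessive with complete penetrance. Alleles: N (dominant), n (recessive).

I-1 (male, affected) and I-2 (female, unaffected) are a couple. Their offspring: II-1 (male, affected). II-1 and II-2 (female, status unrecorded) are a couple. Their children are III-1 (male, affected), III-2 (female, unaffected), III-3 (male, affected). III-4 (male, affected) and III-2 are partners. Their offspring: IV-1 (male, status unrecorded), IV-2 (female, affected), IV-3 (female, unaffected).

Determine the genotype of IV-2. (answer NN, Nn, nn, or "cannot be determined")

nn

IV-2 is affected, so IV-2 is nn.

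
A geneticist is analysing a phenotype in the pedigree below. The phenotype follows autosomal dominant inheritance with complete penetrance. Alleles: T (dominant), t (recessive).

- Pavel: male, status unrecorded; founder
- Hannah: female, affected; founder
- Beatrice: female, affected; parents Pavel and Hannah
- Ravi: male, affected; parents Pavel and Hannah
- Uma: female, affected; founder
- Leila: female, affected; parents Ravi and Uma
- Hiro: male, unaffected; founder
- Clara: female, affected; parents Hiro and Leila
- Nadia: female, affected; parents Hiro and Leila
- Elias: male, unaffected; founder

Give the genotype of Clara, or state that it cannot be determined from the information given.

Tt

From phenotype alone, Clara is TT or Tt.
Clara is affected so carries T and received t from Hiro (tt), so Clara is Tt.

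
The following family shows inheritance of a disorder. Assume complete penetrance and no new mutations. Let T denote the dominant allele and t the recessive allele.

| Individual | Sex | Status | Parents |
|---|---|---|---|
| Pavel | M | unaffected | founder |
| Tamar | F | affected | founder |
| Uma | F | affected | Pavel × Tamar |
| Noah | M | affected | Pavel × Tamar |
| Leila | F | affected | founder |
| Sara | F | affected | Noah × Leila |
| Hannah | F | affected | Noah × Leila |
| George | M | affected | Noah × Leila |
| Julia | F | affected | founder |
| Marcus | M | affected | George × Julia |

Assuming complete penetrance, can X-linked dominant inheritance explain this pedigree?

Yes

A consistent assignment under X-linked dominant exists: Pavel X^t Y, Tamar X^T X^T, Uma X^T X^t, Noah X^T Y, Leila X^T X^T, Sara X^T X^T, Hannah X^T X^T, George X^T Y, Julia X^T X^T, Marcus X^T Y.
In this assignment every recorded phenotype matches its genotype and every non-founder's genotype is obtainable from its parents' genotypes, so the pedigree is consistent.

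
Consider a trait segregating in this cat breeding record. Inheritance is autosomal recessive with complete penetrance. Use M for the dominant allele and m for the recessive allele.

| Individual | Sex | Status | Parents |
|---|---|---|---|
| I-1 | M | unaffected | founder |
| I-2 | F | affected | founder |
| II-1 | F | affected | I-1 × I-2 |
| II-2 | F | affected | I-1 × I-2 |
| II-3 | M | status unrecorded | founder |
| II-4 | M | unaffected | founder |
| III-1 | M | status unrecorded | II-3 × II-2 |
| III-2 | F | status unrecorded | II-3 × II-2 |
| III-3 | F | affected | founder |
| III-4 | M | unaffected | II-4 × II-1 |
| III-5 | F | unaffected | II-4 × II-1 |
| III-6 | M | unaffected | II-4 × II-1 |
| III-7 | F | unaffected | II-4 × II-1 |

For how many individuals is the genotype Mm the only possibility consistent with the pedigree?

5

Obligate heterozygotes: I-1 is unaffected so carries M and passed m to II-1 (mm), so I-1 is Mm; III-4 is unaffected so carries M and received m from II-1 (mm), so III-4 is Mm; III-5 is unaffected so carries M and received m from II-1 (mm), so III-5 is Mm; III-6 is unaffected so carries M and received m from II-1 (mm), so III-6 is Mm; III-7 is unaffected so carries M and received m from II-1 (mm), so III-7 is Mm.
Every other individual is either homozygous by phenotype or has at least one consistent homozygous assignment, so the count is 5.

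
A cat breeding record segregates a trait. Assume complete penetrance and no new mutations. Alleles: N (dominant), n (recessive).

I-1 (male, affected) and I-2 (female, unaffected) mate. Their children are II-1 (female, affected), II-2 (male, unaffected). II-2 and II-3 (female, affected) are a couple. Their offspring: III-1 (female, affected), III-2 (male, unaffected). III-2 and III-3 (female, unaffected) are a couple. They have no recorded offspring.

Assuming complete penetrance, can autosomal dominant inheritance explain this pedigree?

A consistent assignment under autosomal dominant exists: I-1 Nn, I-2 nn, II-1 Nn, II-2 nn, II-3 Nn, III-1 Nn, III-2 nn, III-3 nn.
In this assignment every recorded phenotype matches its genotype and every non-founder's genotype is obtainable from its parents' genotypes, so the pedigree is consistent.

Yes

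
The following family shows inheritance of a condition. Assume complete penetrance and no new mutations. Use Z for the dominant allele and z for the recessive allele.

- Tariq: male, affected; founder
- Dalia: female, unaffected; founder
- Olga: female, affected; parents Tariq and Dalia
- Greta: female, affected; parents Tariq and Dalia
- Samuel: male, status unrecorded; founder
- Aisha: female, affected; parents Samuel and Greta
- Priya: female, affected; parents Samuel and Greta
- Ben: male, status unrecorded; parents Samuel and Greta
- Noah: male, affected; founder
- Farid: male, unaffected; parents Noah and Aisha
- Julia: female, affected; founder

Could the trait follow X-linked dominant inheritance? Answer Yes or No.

A consistent assignment under X-linked dominant exists: Tariq X^Z Y, Dalia X^z X^z, Olga X^Z X^z, Greta X^Z X^z, Samuel X^Z Y, Aisha X^Z X^z, Priya X^Z X^Z, Ben X^Z Y, Noah X^Z Y, Farid X^z Y, Julia X^Z X^Z.
In this assignment every recorded phenotype matches its genotype and every non-founder's genotype is obtainable from its parents' genotypes, so the pedigree is consistent.

Yes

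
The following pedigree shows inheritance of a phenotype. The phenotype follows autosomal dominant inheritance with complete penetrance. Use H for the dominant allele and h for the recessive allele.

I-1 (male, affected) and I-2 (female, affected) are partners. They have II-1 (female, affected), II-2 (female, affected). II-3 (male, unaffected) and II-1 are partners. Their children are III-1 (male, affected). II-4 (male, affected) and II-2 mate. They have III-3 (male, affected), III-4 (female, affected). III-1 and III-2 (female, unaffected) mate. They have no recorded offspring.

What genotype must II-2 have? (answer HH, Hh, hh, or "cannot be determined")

cannot be determined

II-2's phenotype allows HH or Hh, and no parent or child forces a single allele at both positions; consistent genotype assignments exist with II-2 as HH or Hh.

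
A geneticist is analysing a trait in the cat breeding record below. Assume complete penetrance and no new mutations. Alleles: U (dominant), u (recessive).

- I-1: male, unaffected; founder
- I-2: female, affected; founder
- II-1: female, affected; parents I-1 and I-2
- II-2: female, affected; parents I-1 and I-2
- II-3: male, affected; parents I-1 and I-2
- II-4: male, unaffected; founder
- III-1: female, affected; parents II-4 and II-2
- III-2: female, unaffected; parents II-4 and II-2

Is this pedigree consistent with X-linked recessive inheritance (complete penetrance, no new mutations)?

Under X-linked recessive, II-1 (affected, female) cannot arise from I-1 (unaffected) × I-2 (affected).

No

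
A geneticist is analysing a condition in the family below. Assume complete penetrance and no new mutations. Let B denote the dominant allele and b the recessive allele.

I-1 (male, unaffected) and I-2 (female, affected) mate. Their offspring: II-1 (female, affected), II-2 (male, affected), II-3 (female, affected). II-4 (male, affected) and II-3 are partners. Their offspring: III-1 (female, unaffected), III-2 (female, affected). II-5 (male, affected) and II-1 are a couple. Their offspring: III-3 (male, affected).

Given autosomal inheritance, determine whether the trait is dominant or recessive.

dominant

II-4 and II-3 are both affected yet have an unaffected child III-1. Under a recessive model two affected parents are homozygous and every child would be affected, so the trait cannot be recessive.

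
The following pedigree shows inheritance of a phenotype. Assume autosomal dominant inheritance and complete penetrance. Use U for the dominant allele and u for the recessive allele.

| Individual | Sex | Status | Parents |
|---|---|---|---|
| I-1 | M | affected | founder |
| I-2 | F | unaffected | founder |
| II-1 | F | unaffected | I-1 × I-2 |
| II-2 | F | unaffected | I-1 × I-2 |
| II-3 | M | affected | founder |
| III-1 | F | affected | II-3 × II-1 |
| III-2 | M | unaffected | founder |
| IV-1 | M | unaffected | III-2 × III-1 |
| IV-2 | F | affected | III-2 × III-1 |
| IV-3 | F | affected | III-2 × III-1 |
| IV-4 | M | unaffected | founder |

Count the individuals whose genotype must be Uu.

Obligate heterozygotes: I-1 is affected so carries U and passed u to II-1 (uu), so I-1 is Uu; III-1 is affected so carries U and received u from II-1 (uu), so III-1 is Uu; IV-2 is affected so carries U and received u from III-2 (uu), so IV-2 is Uu; IV-3 is affected so carries U and received u from III-2 (uu), so IV-3 is Uu.
Every other individual is either homozygous by phenotype or has at least one consistent homozygous assignment, so the count is 4.

4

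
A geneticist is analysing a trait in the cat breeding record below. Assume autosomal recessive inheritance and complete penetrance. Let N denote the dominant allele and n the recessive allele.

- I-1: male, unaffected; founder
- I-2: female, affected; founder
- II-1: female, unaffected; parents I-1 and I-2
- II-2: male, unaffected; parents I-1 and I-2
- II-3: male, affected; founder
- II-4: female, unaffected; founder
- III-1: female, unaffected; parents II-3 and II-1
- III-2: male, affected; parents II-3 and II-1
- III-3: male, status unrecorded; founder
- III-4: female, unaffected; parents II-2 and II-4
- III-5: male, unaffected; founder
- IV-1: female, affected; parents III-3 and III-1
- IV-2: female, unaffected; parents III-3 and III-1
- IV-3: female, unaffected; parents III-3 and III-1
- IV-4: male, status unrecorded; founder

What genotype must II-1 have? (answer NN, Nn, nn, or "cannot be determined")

Nn

From phenotype alone, II-1 is NN or Nn.
II-1 is unaffected so carries N and received n from I-2 (nn), so II-1 is Nn.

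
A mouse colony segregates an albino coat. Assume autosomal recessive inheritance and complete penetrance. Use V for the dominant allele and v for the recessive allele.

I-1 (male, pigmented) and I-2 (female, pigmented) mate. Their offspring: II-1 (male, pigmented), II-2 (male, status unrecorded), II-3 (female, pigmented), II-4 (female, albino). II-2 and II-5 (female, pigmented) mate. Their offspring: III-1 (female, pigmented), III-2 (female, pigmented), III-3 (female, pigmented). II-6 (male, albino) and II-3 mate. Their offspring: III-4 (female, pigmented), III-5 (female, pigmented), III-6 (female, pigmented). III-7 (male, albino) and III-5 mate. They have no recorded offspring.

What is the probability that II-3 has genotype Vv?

I-1 is pigmented so carries V and passed v to II-4 (vv), so I-1 is Vv.
I-2 is pigmented so carries V and passed v to II-4 (vv), so I-2 is Vv.
Their cross gives offspring ratios 1/4 VV : 1/2 Vv : 1/4 vv. Conditioning on II-3 being pigmented, P(Vv) = 1/2 / 3/4 = 2/3 before taking II-3's own offspring into account.
II-6 is albino, so II-6 is vv.
Now use II-3's offspring. Probability of each recorded status — pigmented daughter III-4: 1/2 if II-3 is Vv, 1 if VV; pigmented daughter III-5: 1/2 if II-3 is Vv, 1 if VV; pigmented daughter III-6: 1/2 if II-3 is Vv, 1 if VV.
Bayes: P(Vv) = 2/3·1/8 / (2/3·1/8 + 1/3·1) = 1/5.

1/5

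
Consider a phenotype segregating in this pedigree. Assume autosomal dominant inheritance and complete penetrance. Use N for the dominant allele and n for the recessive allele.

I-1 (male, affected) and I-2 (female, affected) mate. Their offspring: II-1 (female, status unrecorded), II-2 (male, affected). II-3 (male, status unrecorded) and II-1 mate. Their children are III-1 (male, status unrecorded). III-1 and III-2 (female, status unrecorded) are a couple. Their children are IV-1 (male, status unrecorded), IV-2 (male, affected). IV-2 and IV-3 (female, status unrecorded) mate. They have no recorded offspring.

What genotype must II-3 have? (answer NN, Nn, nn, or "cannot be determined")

II-3's phenotype is unrecorded, and no parent or child forces a single allele at both positions; consistent genotype assignments exist with II-3 as NN or Nn or nn.

cannot be determined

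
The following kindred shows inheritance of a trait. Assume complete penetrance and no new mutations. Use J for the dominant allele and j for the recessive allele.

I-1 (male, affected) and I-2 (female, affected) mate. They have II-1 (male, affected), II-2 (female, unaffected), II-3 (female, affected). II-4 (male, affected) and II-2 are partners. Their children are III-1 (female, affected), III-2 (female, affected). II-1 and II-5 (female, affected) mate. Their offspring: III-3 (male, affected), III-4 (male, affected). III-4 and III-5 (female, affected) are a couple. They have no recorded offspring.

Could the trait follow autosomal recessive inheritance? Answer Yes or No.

No

Under autosomal recessive, II-2 (unaffected, female) cannot arise from I-1 (affected) × I-2 (affected).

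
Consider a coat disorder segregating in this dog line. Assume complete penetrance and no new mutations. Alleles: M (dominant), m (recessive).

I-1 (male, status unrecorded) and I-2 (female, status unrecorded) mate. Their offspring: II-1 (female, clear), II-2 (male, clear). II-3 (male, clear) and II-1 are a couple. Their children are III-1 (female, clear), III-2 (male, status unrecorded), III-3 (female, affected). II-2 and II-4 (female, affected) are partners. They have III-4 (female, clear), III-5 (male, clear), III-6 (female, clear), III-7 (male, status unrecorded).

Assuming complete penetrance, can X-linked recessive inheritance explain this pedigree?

No

Under X-linked recessive, III-3 (affected, female) cannot arise from II-3 (clear) × II-1 (clear).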